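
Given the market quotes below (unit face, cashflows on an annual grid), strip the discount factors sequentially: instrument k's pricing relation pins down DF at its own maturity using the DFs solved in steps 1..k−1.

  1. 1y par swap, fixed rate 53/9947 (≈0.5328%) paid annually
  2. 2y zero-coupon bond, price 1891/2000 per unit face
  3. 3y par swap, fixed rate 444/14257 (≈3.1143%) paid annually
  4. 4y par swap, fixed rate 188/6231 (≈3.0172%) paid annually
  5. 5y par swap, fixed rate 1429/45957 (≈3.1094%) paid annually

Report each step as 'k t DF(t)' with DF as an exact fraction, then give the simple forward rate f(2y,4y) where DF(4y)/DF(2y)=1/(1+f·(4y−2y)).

step 1 [1y] swap r/1=53/9947: DF=(1 − 53/9947·(0))/(1+53/9947) = 9947/10000 ≈ 0.994700
step 2 [2y] zero: DF = P = 1891/2000 ≈ 0.945500
step 3 [3y] swap r/1=444/14257: DF=(1 − 444/14257·(0.994700+0.945500))/(1+444/14257) = 1139/1250 ≈ 0.911200
step 4 [4y] swap r/1=188/6231: DF=(1 − 188/6231·(0.994700+0.945500+0.911200))/(1+188/6231) = 1109/1250 ≈ 0.887200
step 5 [5y] swap r/1=1429/45957: DF=(1 − 1429/45957·(0.994700+0.945500+0.911200+0.887200))/(1+1429/45957) = 8571/10000 ≈ 0.857100

1 1 9947/10000
2 2 1891/2000
3 3 1139/1250
4 4 1109/1250
5 5 8571/10000
f(2y,4y) = ((1891/2000)/(1109/1250) − 1)/(2) = 583/17744 ≈ 3.2856%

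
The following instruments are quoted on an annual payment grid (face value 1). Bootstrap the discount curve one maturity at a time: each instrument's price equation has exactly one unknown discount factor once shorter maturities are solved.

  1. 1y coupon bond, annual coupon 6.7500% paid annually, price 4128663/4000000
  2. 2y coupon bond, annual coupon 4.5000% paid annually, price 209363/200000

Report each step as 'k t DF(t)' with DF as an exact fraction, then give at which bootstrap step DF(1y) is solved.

1 1 9669/10000
2 2 9601/10000
DF(1y) is solved at step 1

step 1 [1y] bond c/1=27/400: DF=(4128663/4000000 − 27/400·(0))/(1+27/400) = 9669/10000 ≈ 0.966900
step 2 [2y] bond c/1=9/200: DF=(209363/200000 − 9/200·(0.966900))/(1+9/200) = 9601/10000 ≈ 0.960100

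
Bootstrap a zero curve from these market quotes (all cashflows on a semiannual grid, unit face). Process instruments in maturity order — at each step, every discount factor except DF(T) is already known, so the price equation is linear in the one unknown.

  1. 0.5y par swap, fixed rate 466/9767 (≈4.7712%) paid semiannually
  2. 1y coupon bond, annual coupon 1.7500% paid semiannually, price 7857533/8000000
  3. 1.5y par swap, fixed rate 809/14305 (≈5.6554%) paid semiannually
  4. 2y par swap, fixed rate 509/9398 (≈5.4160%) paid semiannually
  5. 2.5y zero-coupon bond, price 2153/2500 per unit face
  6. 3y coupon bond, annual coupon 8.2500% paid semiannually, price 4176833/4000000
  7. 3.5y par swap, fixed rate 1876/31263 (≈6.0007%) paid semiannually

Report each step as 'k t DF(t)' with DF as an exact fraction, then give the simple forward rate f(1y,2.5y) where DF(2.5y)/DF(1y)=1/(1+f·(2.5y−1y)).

1 1/2 9767/10000
2 1 2413/2500
3 3/2 9191/10000
4 2 4491/5000
5 5/2 2153/2500
6 3 4099/5000
7 7/2 2031/2500
f(1y,2.5y) = ((2413/2500)/(2153/2500) − 1)/(3/2) = 520/6459 ≈ 8.0508%

step 1 [0.5y] swap r/2=233/9767: DF=(1 − 233/9767·(0))/(1+233/9767) = 9767/10000 ≈ 0.976700
step 2 [1y] bond c/2=7/800: DF=(7857533/8000000 − 7/800·(0.976700))/(1+7/800) = 2413/2500 ≈ 0.965200
step 3 [1.5y] swap r/2=809/28610: DF=(1 − 809/28610·(0.976700+0.965200))/(1+809/28610) = 9191/10000 ≈ 0.919100
step 4 [2y] swap r/2=509/18796: DF=(1 − 509/18796·(0.976700+0.965200+0.919100))/(1+509/18796) = 4491/5000 ≈ 0.898200
step 5 [2.5y] zero: DF = P = 2153/2500 ≈ 0.861200
step 6 [3y] bond c/2=33/800: DF=(4176833/4000000 − 33/800·(0.976700+0.965200+0.919100+0.898200+0.861200))/(1+33/800) = 4099/5000 ≈ 0.819800
step 7 [3.5y] swap r/2=938/31263: DF=(1 − 938/31263·(0.976700+0.965200+0.919100+0.898200+0.861200+0.819800))/(1+938/31263) = 2031/2500 ≈ 0.812400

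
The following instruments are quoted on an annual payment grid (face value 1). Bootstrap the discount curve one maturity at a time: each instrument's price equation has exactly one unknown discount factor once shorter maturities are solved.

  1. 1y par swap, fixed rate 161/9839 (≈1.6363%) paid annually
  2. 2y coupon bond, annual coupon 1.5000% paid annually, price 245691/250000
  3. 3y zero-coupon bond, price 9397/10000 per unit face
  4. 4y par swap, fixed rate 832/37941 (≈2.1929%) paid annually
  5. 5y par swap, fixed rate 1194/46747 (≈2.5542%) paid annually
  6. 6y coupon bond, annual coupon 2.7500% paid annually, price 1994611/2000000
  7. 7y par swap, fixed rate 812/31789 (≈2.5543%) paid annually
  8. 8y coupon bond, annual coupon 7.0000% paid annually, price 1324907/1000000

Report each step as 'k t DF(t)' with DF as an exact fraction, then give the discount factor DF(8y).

step 1 [1y] swap r/1=161/9839: DF=(1 − 161/9839·(0))/(1+161/9839) = 9839/10000 ≈ 0.983900
step 2 [2y] bond c/1=3/200: DF=(245691/250000 − 3/200·(0.983900))/(1+3/200) = 9537/10000 ≈ 0.953700
step 3 [3y] zero: DF = P = 9397/10000 ≈ 0.939700
step 4 [4y] swap r/1=832/37941: DF=(1 − 832/37941·(0.983900+0.953700+0.939700))/(1+832/37941) = 573/625 ≈ 0.916800
step 5 [5y] swap r/1=1194/46747: DF=(1 − 1194/46747·(0.983900+0.953700+0.939700+0.916800))/(1+1194/46747) = 4403/5000 ≈ 0.880600
step 6 [6y] bond c/1=11/400: DF=(1994611/2000000 − 11/400·(0.983900+0.953700+0.939700+0.916800+0.880600))/(1+11/400) = 1691/2000 ≈ 0.845500
step 7 [7y] swap r/1=812/31789: DF=(1 − 812/31789·(0.983900+0.953700+0.939700+0.916800+0.880600+0.845500))/(1+812/31789) = 1047/1250 ≈ 0.837600
step 8 [8y] bond c/1=7/100: DF=(1324907/1000000 − 7/100·(0.983900+0.953700+0.939700+0.916800+0.880600+0.845500+0.837600))/(1+7/100) = 8223/10000 ≈ 0.822300

1 1 9839/10000
2 2 9537/10000
3 3 9397/10000
4 4 573/625
5 5 4403/5000
6 6 1691/2000
7 7 1047/1250
8 8 8223/10000
DF(8y) = 8223/10000 ≈ 0.822300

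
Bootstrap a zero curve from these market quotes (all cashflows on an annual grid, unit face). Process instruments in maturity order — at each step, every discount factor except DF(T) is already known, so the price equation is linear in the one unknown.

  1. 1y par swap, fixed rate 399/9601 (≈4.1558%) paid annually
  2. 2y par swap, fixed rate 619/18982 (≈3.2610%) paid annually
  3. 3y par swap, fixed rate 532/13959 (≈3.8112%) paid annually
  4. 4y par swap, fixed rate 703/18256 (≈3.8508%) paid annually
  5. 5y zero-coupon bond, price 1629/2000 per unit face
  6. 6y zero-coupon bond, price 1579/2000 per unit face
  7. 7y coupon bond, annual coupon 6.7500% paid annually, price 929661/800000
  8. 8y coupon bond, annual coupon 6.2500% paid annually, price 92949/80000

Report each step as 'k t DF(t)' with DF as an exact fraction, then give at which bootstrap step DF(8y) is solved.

1 1 9601/10000
2 2 9381/10000
3 3 1117/1250
4 4 4297/5000
5 5 1629/2000
6 6 1579/2000
7 7 7563/10000
8 8 7399/10000
DF(8y) is solved at step 8

step 1 [1y] swap r/1=399/9601: DF=(1 − 399/9601·(0))/(1+399/9601) = 9601/10000 ≈ 0.960100
step 2 [2y] swap r/1=619/18982: DF=(1 − 619/18982·(0.960100))/(1+619/18982) = 9381/10000 ≈ 0.938100
step 3 [3y] swap r/1=532/13959: DF=(1 − 532/13959·(0.960100+0.938100))/(1+532/13959) = 1117/1250 ≈ 0.893600
step 4 [4y] swap r/1=703/18256: DF=(1 − 703/18256·(0.960100+0.938100+0.893600))/(1+703/18256) = 4297/5000 ≈ 0.859400
step 5 [5y] zero: DF = P = 1629/2000 ≈ 0.814500
step 6 [6y] zero: DF = P = 1579/2000 ≈ 0.789500
step 7 [7y] bond c/1=27/400: DF=(929661/800000 − 27/400·(0.960100+0.938100+0.893600+0.859400+0.814500+0.789500))/(1+27/400) = 7563/10000 ≈ 0.756300
step 8 [8y] bond c/1=1/16: DF=(92949/80000 − 1/16·(0.960100+0.938100+0.893600+0.859400+0.814500+0.789500+0.756300))/(1+1/16) = 7399/10000 ≈ 0.739900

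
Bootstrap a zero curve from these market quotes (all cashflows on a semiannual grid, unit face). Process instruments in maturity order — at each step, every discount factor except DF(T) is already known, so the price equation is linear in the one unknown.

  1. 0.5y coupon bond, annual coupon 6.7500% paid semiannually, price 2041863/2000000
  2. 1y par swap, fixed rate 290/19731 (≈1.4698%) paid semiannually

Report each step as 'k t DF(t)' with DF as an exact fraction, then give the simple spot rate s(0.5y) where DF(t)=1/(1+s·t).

1 1/2 2469/2500
2 1 1971/2000
s(0.5y) = (1/(2469/2500) − 1)/(1/2) = 62/2469 ≈ 2.5111%

step 1 [0.5y] bond c/2=27/800: DF=(2041863/2000000 − 27/800·(0))/(1+27/800) = 2469/2500 ≈ 0.987600
step 2 [1y] swap r/2=145/19731: DF=(1 − 145/19731·(0.987600))/(1+145/19731) = 1971/2000 ≈ 0.985500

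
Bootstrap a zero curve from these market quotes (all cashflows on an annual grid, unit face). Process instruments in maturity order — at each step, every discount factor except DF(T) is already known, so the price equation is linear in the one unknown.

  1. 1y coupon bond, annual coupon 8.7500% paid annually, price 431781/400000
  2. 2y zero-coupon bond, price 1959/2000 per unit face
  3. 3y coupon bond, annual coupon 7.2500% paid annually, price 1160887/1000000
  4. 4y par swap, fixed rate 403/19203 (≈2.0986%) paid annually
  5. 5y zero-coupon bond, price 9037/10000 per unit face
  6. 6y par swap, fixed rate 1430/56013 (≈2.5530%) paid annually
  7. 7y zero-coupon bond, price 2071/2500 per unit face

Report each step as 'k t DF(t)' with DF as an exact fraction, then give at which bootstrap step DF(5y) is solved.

1 1 4963/5000
2 2 1959/2000
3 3 9491/10000
4 4 4597/5000
5 5 9037/10000
6 6 857/1000
7 7 2071/2500
DF(5y) is solved at step 5

step 1 [1y] bond c/1=7/80: DF=(431781/400000 − 7/80·(0))/(1+7/80) = 4963/5000 ≈ 0.992600
step 2 [2y] zero: DF = P = 1959/2000 ≈ 0.979500
step 3 [3y] bond c/1=29/400: DF=(1160887/1000000 − 29/400·(0.992600+0.979500))/(1+29/400) = 9491/10000 ≈ 0.949100
step 4 [4y] swap r/1=403/19203: DF=(1 − 403/19203·(0.992600+0.979500+0.949100))/(1+403/19203) = 4597/5000 ≈ 0.919400
step 5 [5y] zero: DF = P = 9037/10000 ≈ 0.903700
step 6 [6y] swap r/1=1430/56013: DF=(1 − 1430/56013·(0.992600+0.979500+0.949100+0.919400+0.903700))/(1+1430/56013) = 857/1000 ≈ 0.857000
step 7 [7y] zero: DF = P = 2071/2500 ≈ 0.828400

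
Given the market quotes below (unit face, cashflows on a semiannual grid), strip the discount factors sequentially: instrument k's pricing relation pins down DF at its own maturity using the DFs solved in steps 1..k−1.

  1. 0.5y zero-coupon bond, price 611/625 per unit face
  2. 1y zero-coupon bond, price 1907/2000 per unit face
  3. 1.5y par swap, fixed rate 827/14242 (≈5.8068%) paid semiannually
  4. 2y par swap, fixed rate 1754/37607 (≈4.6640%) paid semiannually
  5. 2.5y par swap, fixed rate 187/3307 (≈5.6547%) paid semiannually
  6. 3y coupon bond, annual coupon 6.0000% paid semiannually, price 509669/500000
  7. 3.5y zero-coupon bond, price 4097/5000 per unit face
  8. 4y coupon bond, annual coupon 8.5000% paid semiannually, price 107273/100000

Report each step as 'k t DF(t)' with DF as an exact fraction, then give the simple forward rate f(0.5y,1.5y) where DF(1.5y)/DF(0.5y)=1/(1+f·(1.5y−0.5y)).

step 1 [0.5y] zero: DF = P = 611/625 ≈ 0.977600
step 2 [1y] zero: DF = P = 1907/2000 ≈ 0.953500
step 3 [1.5y] swap r/2=827/28484: DF=(1 − 827/28484·(0.977600+0.953500))/(1+827/28484) = 9173/10000 ≈ 0.917300
step 4 [2y] swap r/2=877/37607: DF=(1 − 877/37607·(0.977600+0.953500+0.917300))/(1+877/37607) = 9123/10000 ≈ 0.912300
step 5 [2.5y] swap r/2=187/6614: DF=(1 − 187/6614·(0.977600+0.953500+0.917300+0.912300))/(1+187/6614) = 8691/10000 ≈ 0.869100
step 6 [3y] bond c/2=3/100: DF=(509669/500000 − 3/100·(0.977600+0.953500+0.917300+0.912300+0.869100))/(1+3/100) = 2137/2500 ≈ 0.854800
step 7 [3.5y] zero: DF = P = 4097/5000 ≈ 0.819400
step 8 [4y] bond c/2=17/400: DF=(107273/100000 − 17/400·(0.977600+0.953500+0.917300+0.912300+0.869100+0.854800+0.819400))/(1+17/400) = 193/250 ≈ 0.772000

1 1/2 611/625
2 1 1907/2000
3 3/2 9173/10000
4 2 9123/10000
5 5/2 8691/10000
6 3 2137/2500
7 7/2 4097/5000
8 4 193/250
f(0.5y,1.5y) = ((611/625)/(9173/10000) − 1)/(1) = 603/9173 ≈ 6.5736%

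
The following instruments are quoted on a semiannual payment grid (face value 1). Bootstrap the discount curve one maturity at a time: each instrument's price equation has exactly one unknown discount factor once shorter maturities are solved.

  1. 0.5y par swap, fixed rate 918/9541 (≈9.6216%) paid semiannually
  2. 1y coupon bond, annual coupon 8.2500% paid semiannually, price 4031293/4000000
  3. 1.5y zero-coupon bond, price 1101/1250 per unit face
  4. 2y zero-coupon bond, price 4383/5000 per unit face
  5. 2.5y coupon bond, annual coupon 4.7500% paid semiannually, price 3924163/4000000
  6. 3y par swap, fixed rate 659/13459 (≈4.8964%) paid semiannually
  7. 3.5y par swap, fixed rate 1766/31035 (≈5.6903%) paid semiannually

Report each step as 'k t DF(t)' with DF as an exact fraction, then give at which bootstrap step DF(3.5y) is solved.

step 1 [0.5y] swap r/2=459/9541: DF=(1 − 459/9541·(0))/(1+459/9541) = 9541/10000 ≈ 0.954100
step 2 [1y] bond c/2=33/800: DF=(4031293/4000000 − 33/800·(0.954100))/(1+33/800) = 9301/10000 ≈ 0.930100
step 3 [1.5y] zero: DF = P = 1101/1250 ≈ 0.880800
step 4 [2y] zero: DF = P = 4383/5000 ≈ 0.876600
step 5 [2.5y] bond c/2=19/800: DF=(3924163/4000000 − 19/800·(0.954100+0.930100+0.880800+0.876600))/(1+19/800) = 4369/5000 ≈ 0.873800
step 6 [3y] swap r/2=659/26918: DF=(1 − 659/26918·(0.954100+0.930100+0.880800+0.876600+0.873800))/(1+659/26918) = 4341/5000 ≈ 0.868200
step 7 [3.5y] swap r/2=883/31035: DF=(1 − 883/31035·(0.954100+0.930100+0.880800+0.876600+0.873800+0.868200))/(1+883/31035) = 4117/5000 ≈ 0.823400

1 1/2 9541/10000
2 1 9301/10000
3 3/2 1101/1250
4 2 4383/5000
5 5/2 4369/5000
6 3 4341/5000
7 7/2 4117/5000
DF(3.5y) is solved at step 7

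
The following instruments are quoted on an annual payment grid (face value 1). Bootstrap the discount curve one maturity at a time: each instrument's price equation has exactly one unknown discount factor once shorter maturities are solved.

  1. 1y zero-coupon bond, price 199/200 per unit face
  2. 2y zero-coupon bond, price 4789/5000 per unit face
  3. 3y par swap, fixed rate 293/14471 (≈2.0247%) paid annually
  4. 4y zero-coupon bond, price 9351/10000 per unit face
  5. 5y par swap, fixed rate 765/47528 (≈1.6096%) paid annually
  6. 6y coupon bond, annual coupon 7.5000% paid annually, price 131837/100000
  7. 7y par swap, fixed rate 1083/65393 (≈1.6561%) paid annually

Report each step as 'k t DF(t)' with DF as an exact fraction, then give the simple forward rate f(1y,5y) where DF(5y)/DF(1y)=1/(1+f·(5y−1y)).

step 1 [1y] zero: DF = P = 199/200 ≈ 0.995000
step 2 [2y] zero: DF = P = 4789/5000 ≈ 0.957800
step 3 [3y] swap r/1=293/14471: DF=(1 − 293/14471·(0.995000+0.957800))/(1+293/14471) = 4707/5000 ≈ 0.941400
step 4 [4y] zero: DF = P = 9351/10000 ≈ 0.935100
step 5 [5y] swap r/1=765/47528: DF=(1 − 765/47528·(0.995000+0.957800+0.941400+0.935100))/(1+765/47528) = 1847/2000 ≈ 0.923500
step 6 [6y] bond c/1=3/40: DF=(131837/100000 − 3/40·(0.995000+0.957800+0.941400+0.935100+0.923500))/(1+3/40) = 2237/2500 ≈ 0.894800
step 7 [7y] swap r/1=1083/65393: DF=(1 − 1083/65393·(0.995000+0.957800+0.941400+0.935100+0.923500+0.894800))/(1+1083/65393) = 8917/10000 ≈ 0.891700

1 1 199/200
2 2 4789/5000
3 3 4707/5000
4 4 9351/10000
5 5 1847/2000
6 6 2237/2500
7 7 8917/10000
f(1y,5y) = ((199/200)/(1847/2000) − 1)/(4) = 143/7388 ≈ 1.9356%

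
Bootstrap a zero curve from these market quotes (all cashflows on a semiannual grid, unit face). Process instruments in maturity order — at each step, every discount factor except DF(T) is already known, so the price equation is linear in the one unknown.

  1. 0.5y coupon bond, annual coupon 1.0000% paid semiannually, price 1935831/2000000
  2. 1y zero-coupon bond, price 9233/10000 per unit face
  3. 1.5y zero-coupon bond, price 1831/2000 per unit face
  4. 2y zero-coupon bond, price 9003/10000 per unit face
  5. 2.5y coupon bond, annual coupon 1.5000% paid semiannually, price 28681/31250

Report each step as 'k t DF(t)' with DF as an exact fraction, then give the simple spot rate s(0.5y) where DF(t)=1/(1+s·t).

step 1 [0.5y] bond c/2=1/200: DF=(1935831/2000000 − 1/200·(0))/(1+1/200) = 9631/10000 ≈ 0.963100
step 2 [1y] zero: DF = P = 9233/10000 ≈ 0.923300
step 3 [1.5y] zero: DF = P = 1831/2000 ≈ 0.915500
step 4 [2y] zero: DF = P = 9003/10000 ≈ 0.900300
step 5 [2.5y] bond c/2=3/400: DF=(28681/31250 − 3/400·(0.963100+0.923300+0.915500+0.900300))/(1+3/400) = 4417/5000 ≈ 0.883400

1 1/2 9631/10000
2 1 9233/10000
3 3/2 1831/2000
4 2 9003/10000
5 5/2 4417/5000
s(0.5y) = (1/(9631/10000) − 1)/(1/2) = 738/9631 ≈ 7.6628%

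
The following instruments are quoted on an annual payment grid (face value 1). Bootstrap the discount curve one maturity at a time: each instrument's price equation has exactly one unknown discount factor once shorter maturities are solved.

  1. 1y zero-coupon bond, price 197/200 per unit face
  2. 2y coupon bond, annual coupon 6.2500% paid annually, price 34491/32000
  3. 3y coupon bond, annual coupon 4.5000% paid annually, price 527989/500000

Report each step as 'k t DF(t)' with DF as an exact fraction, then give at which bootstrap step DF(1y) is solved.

step 1 [1y] zero: DF = P = 197/200 ≈ 0.985000
step 2 [2y] bond c/1=1/16: DF=(34491/32000 − 1/16·(0.985000))/(1+1/16) = 1913/2000 ≈ 0.956500
step 3 [3y] bond c/1=9/200: DF=(527989/500000 − 9/200·(0.985000+0.956500))/(1+9/200) = 9269/10000 ≈ 0.926900

1 1 197/200
2 2 1913/2000
3 3 9269/10000
DF(1y) is solved at step 1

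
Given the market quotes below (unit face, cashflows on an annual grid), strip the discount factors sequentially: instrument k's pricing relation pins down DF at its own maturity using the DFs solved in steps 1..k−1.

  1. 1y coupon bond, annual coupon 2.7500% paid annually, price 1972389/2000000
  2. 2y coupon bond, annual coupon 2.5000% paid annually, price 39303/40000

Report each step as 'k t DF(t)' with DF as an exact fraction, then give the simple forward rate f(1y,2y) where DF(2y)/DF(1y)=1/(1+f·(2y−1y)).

step 1 [1y] bond c/1=11/400: DF=(1972389/2000000 − 11/400·(0))/(1+11/400) = 4799/5000 ≈ 0.959800
step 2 [2y] bond c/1=1/40: DF=(39303/40000 − 1/40·(0.959800))/(1+1/40) = 1169/1250 ≈ 0.935200

1 1 4799/5000
2 2 1169/1250
f(1y,2y) = ((4799/5000)/(1169/1250) − 1)/(1) = 123/4676 ≈ 2.6305%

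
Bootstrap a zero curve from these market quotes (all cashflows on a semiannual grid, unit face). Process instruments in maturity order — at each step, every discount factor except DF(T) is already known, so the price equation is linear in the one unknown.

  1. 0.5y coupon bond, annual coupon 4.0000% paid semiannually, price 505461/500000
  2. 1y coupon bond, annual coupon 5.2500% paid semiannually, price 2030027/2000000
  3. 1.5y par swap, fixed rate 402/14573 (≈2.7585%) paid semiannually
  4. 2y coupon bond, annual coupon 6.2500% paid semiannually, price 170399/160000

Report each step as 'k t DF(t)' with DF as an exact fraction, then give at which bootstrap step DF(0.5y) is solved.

1 1/2 9911/10000
2 1 9637/10000
3 3/2 4799/5000
4 2 2361/2500
DF(0.5y) is solved at step 1

step 1 [0.5y] bond c/2=1/50: DF=(505461/500000 − 1/50·(0))/(1+1/50) = 9911/10000 ≈ 0.991100
step 2 [1y] bond c/2=21/800: DF=(2030027/2000000 − 21/800·(0.991100))/(1+21/800) = 9637/10000 ≈ 0.963700
step 3 [1.5y] swap r/2=201/14573: DF=(1 − 201/14573·(0.991100+0.963700))/(1+201/14573) = 4799/5000 ≈ 0.959800
step 4 [2y] bond c/2=1/32: DF=(170399/160000 − 1/32·(0.991100+0.963700+0.959800))/(1+1/32) = 2361/2500 ≈ 0.944400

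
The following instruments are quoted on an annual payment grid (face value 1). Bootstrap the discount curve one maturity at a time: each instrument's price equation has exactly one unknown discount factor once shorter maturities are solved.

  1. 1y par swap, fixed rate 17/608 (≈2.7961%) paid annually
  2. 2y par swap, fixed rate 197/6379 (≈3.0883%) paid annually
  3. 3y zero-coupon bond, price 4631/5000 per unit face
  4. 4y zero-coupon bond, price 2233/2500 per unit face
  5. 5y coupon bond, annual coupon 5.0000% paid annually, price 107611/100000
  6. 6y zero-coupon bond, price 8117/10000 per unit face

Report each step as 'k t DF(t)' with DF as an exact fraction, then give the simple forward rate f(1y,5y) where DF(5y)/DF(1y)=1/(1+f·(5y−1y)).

step 1 [1y] swap r/1=17/608: DF=(1 − 17/608·(0))/(1+17/608) = 608/625 ≈ 0.972800
step 2 [2y] swap r/1=197/6379: DF=(1 − 197/6379·(0.972800))/(1+197/6379) = 9409/10000 ≈ 0.940900
step 3 [3y] zero: DF = P = 4631/5000 ≈ 0.926200
step 4 [4y] zero: DF = P = 2233/2500 ≈ 0.893200
step 5 [5y] bond c/1=1/20: DF=(107611/100000 − 1/20·(0.972800+0.940900+0.926200+0.893200))/(1+1/20) = 8471/10000 ≈ 0.847100
step 6 [6y] zero: DF = P = 8117/10000 ≈ 0.811700

1 1 608/625
2 2 9409/10000
3 3 4631/5000
4 4 2233/2500
5 5 8471/10000
6 6 8117/10000
f(1y,5y) = ((608/625)/(8471/10000) − 1)/(4) = 1257/33884 ≈ 3.7097%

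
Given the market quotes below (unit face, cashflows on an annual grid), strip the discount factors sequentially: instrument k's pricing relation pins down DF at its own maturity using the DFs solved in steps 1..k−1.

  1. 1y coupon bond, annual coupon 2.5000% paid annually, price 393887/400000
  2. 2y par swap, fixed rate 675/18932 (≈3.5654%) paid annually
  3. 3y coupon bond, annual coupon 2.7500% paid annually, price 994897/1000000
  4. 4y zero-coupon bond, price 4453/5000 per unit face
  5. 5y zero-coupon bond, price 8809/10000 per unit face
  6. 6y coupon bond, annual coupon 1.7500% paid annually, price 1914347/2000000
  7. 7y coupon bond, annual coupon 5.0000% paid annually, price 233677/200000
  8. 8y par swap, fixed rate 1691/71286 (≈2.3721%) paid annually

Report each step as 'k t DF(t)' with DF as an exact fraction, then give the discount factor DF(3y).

step 1 [1y] bond c/1=1/40: DF=(393887/400000 − 1/40·(0))/(1+1/40) = 9607/10000 ≈ 0.960700
step 2 [2y] swap r/1=675/18932: DF=(1 − 675/18932·(0.960700))/(1+675/18932) = 373/400 ≈ 0.932500
step 3 [3y] bond c/1=11/400: DF=(994897/1000000 − 11/400·(0.960700+0.932500))/(1+11/400) = 1147/1250 ≈ 0.917600
step 4 [4y] zero: DF = P = 4453/5000 ≈ 0.890600
step 5 [5y] zero: DF = P = 8809/10000 ≈ 0.880900
step 6 [6y] bond c/1=7/400: DF=(1914347/2000000 − 7/400·(0.960700+0.932500+0.917600+0.890600+0.880900))/(1+7/400) = 8619/10000 ≈ 0.861900
step 7 [7y] bond c/1=1/20: DF=(233677/200000 − 1/20·(0.960700+0.932500+0.917600+0.890600+0.880900+0.861900))/(1+1/20) = 1707/2000 ≈ 0.853500
step 8 [8y] swap r/1=1691/71286: DF=(1 − 1691/71286·(0.960700+0.932500+0.917600+0.890600+0.880900+0.861900+0.853500))/(1+1691/71286) = 8309/10000 ≈ 0.830900

1 1 9607/10000
2 2 373/400
3 3 1147/1250
4 4 4453/5000
5 5 8809/10000
6 6 8619/10000
7 7 1707/2000
8 8 8309/10000
DF(3y) = 1147/1250 ≈ 0.917600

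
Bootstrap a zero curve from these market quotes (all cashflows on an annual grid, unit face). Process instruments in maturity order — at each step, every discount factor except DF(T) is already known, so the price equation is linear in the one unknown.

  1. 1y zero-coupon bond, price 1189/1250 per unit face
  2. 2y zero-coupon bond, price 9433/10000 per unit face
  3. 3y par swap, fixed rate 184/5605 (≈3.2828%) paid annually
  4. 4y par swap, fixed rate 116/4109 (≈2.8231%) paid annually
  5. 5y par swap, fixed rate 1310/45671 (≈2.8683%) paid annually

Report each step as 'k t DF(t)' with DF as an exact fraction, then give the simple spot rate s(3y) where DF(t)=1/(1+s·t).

step 1 [1y] zero: DF = P = 1189/1250 ≈ 0.951200
step 2 [2y] zero: DF = P = 9433/10000 ≈ 0.943300
step 3 [3y] swap r/1=184/5605: DF=(1 − 184/5605·(0.951200+0.943300))/(1+184/5605) = 227/250 ≈ 0.908000
step 4 [4y] swap r/1=116/4109: DF=(1 − 116/4109·(0.951200+0.943300+0.908000))/(1+116/4109) = 2239/2500 ≈ 0.895600
step 5 [5y] swap r/1=1310/45671: DF=(1 − 1310/45671·(0.951200+0.943300+0.908000+0.895600))/(1+1310/45671) = 869/1000 ≈ 0.869000

1 1 1189/1250
2 2 9433/10000
3 3 227/250
4 4 2239/2500
5 5 869/1000
s(3y) = (1/(227/250) − 1)/(3) = 23/681 ≈ 3.3774%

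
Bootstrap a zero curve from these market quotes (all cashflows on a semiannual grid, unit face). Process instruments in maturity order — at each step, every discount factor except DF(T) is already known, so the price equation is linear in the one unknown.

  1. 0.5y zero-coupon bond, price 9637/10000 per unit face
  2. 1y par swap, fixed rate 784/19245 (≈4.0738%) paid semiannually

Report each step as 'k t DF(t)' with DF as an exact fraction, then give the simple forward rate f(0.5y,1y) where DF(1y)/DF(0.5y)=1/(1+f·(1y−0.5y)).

step 1 [0.5y] zero: DF = P = 9637/10000 ≈ 0.963700
step 2 [1y] swap r/2=392/19245: DF=(1 − 392/19245·(0.963700))/(1+392/19245) = 1201/1250 ≈ 0.960800

1 1/2 9637/10000
2 1 1201/1250
f(0.5y,1y) = ((9637/10000)/(1201/1250) − 1)/(1/2) = 29/4804 ≈ 0.6037%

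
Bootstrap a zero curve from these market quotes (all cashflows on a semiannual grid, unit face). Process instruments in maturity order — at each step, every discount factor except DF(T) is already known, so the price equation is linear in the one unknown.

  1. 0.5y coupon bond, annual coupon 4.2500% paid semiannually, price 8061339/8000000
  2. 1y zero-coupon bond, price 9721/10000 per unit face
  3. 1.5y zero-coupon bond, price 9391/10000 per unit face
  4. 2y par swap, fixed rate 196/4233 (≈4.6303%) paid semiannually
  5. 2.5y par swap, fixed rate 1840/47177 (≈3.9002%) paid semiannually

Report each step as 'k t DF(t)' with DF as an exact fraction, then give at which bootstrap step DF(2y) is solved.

step 1 [0.5y] bond c/2=17/800: DF=(8061339/8000000 − 17/800·(0))/(1+17/800) = 9867/10000 ≈ 0.986700
step 2 [1y] zero: DF = P = 9721/10000 ≈ 0.972100
step 3 [1.5y] zero: DF = P = 9391/10000 ≈ 0.939100
step 4 [2y] swap r/2=98/4233: DF=(1 − 98/4233·(0.986700+0.972100+0.939100))/(1+98/4233) = 4559/5000 ≈ 0.911800
step 5 [2.5y] swap r/2=920/47177: DF=(1 − 920/47177·(0.986700+0.972100+0.939100+0.911800))/(1+920/47177) = 227/250 ≈ 0.908000

1 1/2 9867/10000
2 1 9721/10000
3 3/2 9391/10000
4 2 4559/5000
5 5/2 227/250
DF(2y) is solved at step 4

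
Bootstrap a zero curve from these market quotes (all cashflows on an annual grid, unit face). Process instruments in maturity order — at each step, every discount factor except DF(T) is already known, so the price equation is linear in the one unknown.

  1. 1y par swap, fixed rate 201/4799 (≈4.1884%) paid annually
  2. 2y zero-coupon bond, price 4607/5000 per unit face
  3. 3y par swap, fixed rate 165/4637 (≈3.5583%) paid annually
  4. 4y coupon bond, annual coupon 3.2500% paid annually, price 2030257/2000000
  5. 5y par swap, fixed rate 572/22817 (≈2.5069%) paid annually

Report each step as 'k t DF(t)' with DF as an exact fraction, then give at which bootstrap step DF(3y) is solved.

step 1 [1y] swap r/1=201/4799: DF=(1 − 201/4799·(0))/(1+201/4799) = 4799/5000 ≈ 0.959800
step 2 [2y] zero: DF = P = 4607/5000 ≈ 0.921400
step 3 [3y] swap r/1=165/4637: DF=(1 − 165/4637·(0.959800+0.921400))/(1+165/4637) = 901/1000 ≈ 0.901000
step 4 [4y] bond c/1=13/400: DF=(2030257/2000000 − 13/400·(0.959800+0.921400+0.901000))/(1+13/400) = 2239/2500 ≈ 0.895600
step 5 [5y] swap r/1=572/22817: DF=(1 − 572/22817·(0.959800+0.921400+0.901000+0.895600))/(1+572/22817) = 1107/1250 ≈ 0.885600

1 1 4799/5000
2 2 4607/5000
3 3 901/1000
4 4 2239/2500
5 5 1107/1250
DF(3y) is solved at step 3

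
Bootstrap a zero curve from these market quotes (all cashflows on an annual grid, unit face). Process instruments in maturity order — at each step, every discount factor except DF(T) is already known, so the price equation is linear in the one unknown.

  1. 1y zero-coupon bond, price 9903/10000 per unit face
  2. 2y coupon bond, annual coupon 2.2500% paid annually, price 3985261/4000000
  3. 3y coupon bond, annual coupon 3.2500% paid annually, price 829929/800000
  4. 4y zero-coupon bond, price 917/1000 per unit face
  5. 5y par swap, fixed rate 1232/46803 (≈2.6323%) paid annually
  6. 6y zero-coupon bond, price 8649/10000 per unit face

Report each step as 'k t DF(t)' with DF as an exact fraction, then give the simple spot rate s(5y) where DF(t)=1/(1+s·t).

step 1 [1y] zero: DF = P = 9903/10000 ≈ 0.990300
step 2 [2y] bond c/1=9/400: DF=(3985261/4000000 − 9/400·(0.990300))/(1+9/400) = 4763/5000 ≈ 0.952600
step 3 [3y] bond c/1=13/400: DF=(829929/800000 − 13/400·(0.990300+0.952600))/(1+13/400) = 2359/2500 ≈ 0.943600
step 4 [4y] zero: DF = P = 917/1000 ≈ 0.917000
step 5 [5y] swap r/1=1232/46803: DF=(1 − 1232/46803·(0.990300+0.952600+0.943600+0.917000))/(1+1232/46803) = 548/625 ≈ 0.876800
step 6 [6y] zero: DF = P = 8649/10000 ≈ 0.864900

1 1 9903/10000
2 2 4763/5000
3 3 2359/2500
4 4 917/1000
5 5 548/625
6 6 8649/10000
s(5y) = (1/(548/625) − 1)/(5) = 77/2740 ≈ 2.8102%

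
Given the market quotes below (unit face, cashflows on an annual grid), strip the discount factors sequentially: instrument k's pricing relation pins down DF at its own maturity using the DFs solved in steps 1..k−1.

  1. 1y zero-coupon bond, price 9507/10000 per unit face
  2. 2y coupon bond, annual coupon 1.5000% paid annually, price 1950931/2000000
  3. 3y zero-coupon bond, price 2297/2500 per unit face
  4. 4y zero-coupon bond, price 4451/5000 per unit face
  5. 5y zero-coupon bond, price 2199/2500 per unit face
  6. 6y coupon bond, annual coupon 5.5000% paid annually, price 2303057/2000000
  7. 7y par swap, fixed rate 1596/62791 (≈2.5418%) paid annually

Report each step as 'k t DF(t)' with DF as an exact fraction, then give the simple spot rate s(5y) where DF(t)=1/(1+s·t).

step 1 [1y] zero: DF = P = 9507/10000 ≈ 0.950700
step 2 [2y] bond c/1=3/200: DF=(1950931/2000000 − 3/200·(0.950700))/(1+3/200) = 947/1000 ≈ 0.947000
step 3 [3y] zero: DF = P = 2297/2500 ≈ 0.918800
step 4 [4y] zero: DF = P = 4451/5000 ≈ 0.890200
step 5 [5y] zero: DF = P = 2199/2500 ≈ 0.879600
step 6 [6y] bond c/1=11/200: DF=(2303057/2000000 − 11/200·(0.950700+0.947000+0.918800+0.890200+0.879600))/(1+11/200) = 2131/2500 ≈ 0.852400
step 7 [7y] swap r/1=1596/62791: DF=(1 − 1596/62791·(0.950700+0.947000+0.918800+0.890200+0.879600+0.852400))/(1+1596/62791) = 2101/2500 ≈ 0.840400

1 1 9507/10000
2 2 947/1000
3 3 2297/2500
4 4 4451/5000
5 5 2199/2500
6 6 2131/2500
7 7 2101/2500
s(5y) = (1/(2199/2500) − 1)/(5) = 301/10995 ≈ 2.7376%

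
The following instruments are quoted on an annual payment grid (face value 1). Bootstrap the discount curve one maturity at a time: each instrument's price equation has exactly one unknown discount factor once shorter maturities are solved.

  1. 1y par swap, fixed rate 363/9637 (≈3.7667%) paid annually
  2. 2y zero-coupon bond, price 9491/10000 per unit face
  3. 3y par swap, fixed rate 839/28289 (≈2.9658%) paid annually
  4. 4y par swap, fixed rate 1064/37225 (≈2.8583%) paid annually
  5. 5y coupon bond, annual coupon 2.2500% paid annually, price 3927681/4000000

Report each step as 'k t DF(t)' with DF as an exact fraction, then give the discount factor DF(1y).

1 1 9637/10000
2 2 9491/10000
3 3 9161/10000
4 4 1117/1250
5 5 549/625
DF(1y) = 9637/10000 ≈ 0.963700

step 1 [1y] swap r/1=363/9637: DF=(1 − 363/9637·(0))/(1+363/9637) = 9637/10000 ≈ 0.963700
step 2 [2y] zero: DF = P = 9491/10000 ≈ 0.949100
step 3 [3y] swap r/1=839/28289: DF=(1 − 839/28289·(0.963700+0.949100))/(1+839/28289) = 9161/10000 ≈ 0.916100
step 4 [4y] swap r/1=1064/37225: DF=(1 − 1064/37225·(0.963700+0.949100+0.916100))/(1+1064/37225) = 1117/1250 ≈ 0.893600
step 5 [5y] bond c/1=9/400: DF=(3927681/4000000 − 9/400·(0.963700+0.949100+0.916100+0.893600))/(1+9/400) = 549/625 ≈ 0.878400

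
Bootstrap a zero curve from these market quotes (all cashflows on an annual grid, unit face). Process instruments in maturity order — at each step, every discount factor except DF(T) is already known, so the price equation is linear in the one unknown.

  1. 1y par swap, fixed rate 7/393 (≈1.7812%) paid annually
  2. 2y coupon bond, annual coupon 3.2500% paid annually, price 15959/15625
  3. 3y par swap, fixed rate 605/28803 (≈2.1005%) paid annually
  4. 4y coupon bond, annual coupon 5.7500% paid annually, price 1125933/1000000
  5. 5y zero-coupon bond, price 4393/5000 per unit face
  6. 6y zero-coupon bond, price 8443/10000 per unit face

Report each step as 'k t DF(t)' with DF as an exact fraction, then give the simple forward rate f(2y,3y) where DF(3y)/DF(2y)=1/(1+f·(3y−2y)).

1 1 393/400
2 2 9583/10000
3 3 1879/2000
4 4 9081/10000
5 5 4393/5000
6 6 8443/10000
f(2y,3y) = ((9583/10000)/(1879/2000) − 1)/(1) = 188/9395 ≈ 2.0011%

step 1 [1y] swap r/1=7/393: DF=(1 − 7/393·(0))/(1+7/393) = 393/400 ≈ 0.982500
step 2 [2y] bond c/1=13/400: DF=(15959/15625 − 13/400·(0.982500))/(1+13/400) = 9583/10000 ≈ 0.958300
step 3 [3y] swap r/1=605/28803: DF=(1 − 605/28803·(0.982500+0.958300))/(1+605/28803) = 1879/2000 ≈ 0.939500
step 4 [4y] bond c/1=23/400: DF=(1125933/1000000 − 23/400·(0.982500+0.958300+0.939500))/(1+23/400) = 9081/10000 ≈ 0.908100
step 5 [5y] zero: DF = P = 4393/5000 ≈ 0.878600
step 6 [6y] zero: DF = P = 8443/10000 ≈ 0.844300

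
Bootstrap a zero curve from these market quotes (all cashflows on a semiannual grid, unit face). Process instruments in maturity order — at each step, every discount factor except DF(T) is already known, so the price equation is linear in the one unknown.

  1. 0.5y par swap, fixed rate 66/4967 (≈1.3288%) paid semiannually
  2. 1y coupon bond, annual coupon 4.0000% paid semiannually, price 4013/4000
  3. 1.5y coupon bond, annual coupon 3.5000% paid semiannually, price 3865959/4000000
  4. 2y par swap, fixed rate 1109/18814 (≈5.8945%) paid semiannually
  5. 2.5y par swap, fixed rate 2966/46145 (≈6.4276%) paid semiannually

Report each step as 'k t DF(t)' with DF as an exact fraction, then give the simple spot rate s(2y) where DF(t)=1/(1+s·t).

step 1 [0.5y] swap r/2=33/4967: DF=(1 − 33/4967·(0))/(1+33/4967) = 4967/5000 ≈ 0.993400
step 2 [1y] bond c/2=1/50: DF=(4013/4000 − 1/50·(0.993400))/(1+1/50) = 9641/10000 ≈ 0.964100
step 3 [1.5y] bond c/2=7/400: DF=(3865959/4000000 − 7/400·(0.993400+0.964100))/(1+7/400) = 4581/5000 ≈ 0.916200
step 4 [2y] swap r/2=1109/37628: DF=(1 − 1109/37628·(0.993400+0.964100+0.916200))/(1+1109/37628) = 8891/10000 ≈ 0.889100
step 5 [2.5y] swap r/2=1483/46145: DF=(1 − 1483/46145·(0.993400+0.964100+0.916200+0.889100))/(1+1483/46145) = 8517/10000 ≈ 0.851700

1 1/2 4967/5000
2 1 9641/10000
3 3/2 4581/5000
4 2 8891/10000
5 5/2 8517/10000
s(2y) = (1/(8891/10000) − 1)/(2) = 1109/17782 ≈ 6.2366%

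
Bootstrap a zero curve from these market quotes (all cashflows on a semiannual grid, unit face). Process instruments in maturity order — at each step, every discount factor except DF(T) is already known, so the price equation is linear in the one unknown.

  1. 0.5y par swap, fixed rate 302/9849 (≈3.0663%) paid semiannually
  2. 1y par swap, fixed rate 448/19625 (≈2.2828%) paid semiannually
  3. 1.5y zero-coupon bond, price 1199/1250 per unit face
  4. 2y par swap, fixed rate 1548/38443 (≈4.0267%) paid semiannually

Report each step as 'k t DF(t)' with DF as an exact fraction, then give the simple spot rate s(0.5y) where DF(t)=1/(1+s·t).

step 1 [0.5y] swap r/2=151/9849: DF=(1 − 151/9849·(0))/(1+151/9849) = 9849/10000 ≈ 0.984900
step 2 [1y] swap r/2=224/19625: DF=(1 − 224/19625·(0.984900))/(1+224/19625) = 611/625 ≈ 0.977600
step 3 [1.5y] zero: DF = P = 1199/1250 ≈ 0.959200
step 4 [2y] swap r/2=774/38443: DF=(1 − 774/38443·(0.984900+0.977600+0.959200))/(1+774/38443) = 4613/5000 ≈ 0.922600

1 1/2 9849/10000
2 1 611/625
3 3/2 1199/1250
4 2 4613/5000
s(0.5y) = (1/(9849/10000) − 1)/(1/2) = 302/9849 ≈ 3.0663%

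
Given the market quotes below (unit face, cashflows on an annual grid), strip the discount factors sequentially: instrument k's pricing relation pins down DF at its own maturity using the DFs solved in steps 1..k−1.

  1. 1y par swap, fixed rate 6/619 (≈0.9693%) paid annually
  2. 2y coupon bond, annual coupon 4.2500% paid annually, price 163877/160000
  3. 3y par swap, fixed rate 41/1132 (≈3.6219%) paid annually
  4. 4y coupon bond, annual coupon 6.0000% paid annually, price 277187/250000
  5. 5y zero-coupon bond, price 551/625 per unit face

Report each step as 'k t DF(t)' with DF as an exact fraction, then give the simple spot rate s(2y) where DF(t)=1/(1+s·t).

1 1 619/625
2 2 9421/10000
3 3 359/400
4 4 4429/5000
5 5 551/625
s(2y) = (1/(9421/10000) − 1)/(2) = 579/18842 ≈ 3.0729%

step 1 [1y] swap r/1=6/619: DF=(1 − 6/619·(0))/(1+6/619) = 619/625 ≈ 0.990400
step 2 [2y] bond c/1=17/400: DF=(163877/160000 − 17/400·(0.990400))/(1+17/400) = 9421/10000 ≈ 0.942100
step 3 [3y] swap r/1=41/1132: DF=(1 − 41/1132·(0.990400+0.942100))/(1+41/1132) = 359/400 ≈ 0.897500
step 4 [4y] bond c/1=3/50: DF=(277187/250000 − 3/50·(0.990400+0.942100+0.897500))/(1+3/50) = 4429/5000 ≈ 0.885800
step 5 [5y] zero: DF = P = 551/625 ≈ 0.881600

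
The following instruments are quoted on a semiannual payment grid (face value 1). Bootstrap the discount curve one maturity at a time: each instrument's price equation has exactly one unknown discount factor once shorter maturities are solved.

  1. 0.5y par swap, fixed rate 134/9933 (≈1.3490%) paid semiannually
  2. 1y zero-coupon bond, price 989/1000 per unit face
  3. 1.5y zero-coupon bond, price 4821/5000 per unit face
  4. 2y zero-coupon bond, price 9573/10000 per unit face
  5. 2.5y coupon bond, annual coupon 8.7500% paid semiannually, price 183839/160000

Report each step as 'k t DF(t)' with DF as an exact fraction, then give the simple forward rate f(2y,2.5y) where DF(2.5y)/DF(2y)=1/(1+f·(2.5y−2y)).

1 1/2 9933/10000
2 1 989/1000
3 3/2 4821/5000
4 2 9573/10000
5 5/2 2343/2500
f(2y,2.5y) = ((9573/10000)/(2343/2500) − 1)/(1/2) = 67/1562 ≈ 4.2894%

step 1 [0.5y] swap r/2=67/9933: DF=(1 − 67/9933·(0))/(1+67/9933) = 9933/10000 ≈ 0.993300
step 2 [1y] zero: DF = P = 989/1000 ≈ 0.989000
step 3 [1.5y] zero: DF = P = 4821/5000 ≈ 0.964200
step 4 [2y] zero: DF = P = 9573/10000 ≈ 0.957300
step 5 [2.5y] bond c/2=7/160: DF=(183839/160000 − 7/160·(0.993300+0.989000+0.964200+0.957300))/(1+7/160) = 2343/2500 ≈ 0.937200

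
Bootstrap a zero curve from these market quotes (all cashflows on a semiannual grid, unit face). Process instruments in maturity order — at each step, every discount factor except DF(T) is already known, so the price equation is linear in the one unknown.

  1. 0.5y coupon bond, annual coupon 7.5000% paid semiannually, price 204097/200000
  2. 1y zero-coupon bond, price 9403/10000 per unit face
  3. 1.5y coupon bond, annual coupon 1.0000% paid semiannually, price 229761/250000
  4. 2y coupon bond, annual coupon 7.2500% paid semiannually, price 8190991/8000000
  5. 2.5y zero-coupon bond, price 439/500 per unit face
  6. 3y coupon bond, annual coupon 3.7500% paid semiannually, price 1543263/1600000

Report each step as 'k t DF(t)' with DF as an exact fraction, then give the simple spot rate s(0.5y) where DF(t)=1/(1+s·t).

1 1/2 2459/2500
2 1 9403/10000
3 3/2 9049/10000
4 2 8891/10000
5 5/2 439/500
6 3 4311/5000
s(0.5y) = (1/(2459/2500) − 1)/(1/2) = 82/2459 ≈ 3.3347%

step 1 [0.5y] bond c/2=3/80: DF=(204097/200000 − 3/80·(0))/(1+3/80) = 2459/2500 ≈ 0.983600
step 2 [1y] zero: DF = P = 9403/10000 ≈ 0.940300
step 3 [1.5y] bond c/2=1/200: DF=(229761/250000 − 1/200·(0.983600+0.940300))/(1+1/200) = 9049/10000 ≈ 0.904900
step 4 [2y] bond c/2=29/800: DF=(8190991/8000000 − 29/800·(0.983600+0.940300+0.904900))/(1+29/800) = 8891/10000 ≈ 0.889100
step 5 [2.5y] zero: DF = P = 439/500 ≈ 0.878000
step 6 [3y] bond c/2=3/160: DF=(1543263/1600000 − 3/160·(0.983600+0.940300+0.904900+0.889100+0.878000))/(1+3/160) = 4311/5000 ≈ 0.862200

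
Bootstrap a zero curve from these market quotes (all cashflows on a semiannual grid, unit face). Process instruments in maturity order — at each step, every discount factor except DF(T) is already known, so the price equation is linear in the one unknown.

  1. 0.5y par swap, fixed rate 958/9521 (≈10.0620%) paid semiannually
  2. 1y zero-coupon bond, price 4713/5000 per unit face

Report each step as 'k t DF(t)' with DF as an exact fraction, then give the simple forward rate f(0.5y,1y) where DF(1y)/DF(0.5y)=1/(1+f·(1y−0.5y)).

1 1/2 9521/10000
2 1 4713/5000
f(0.5y,1y) = ((9521/10000)/(4713/5000) − 1)/(1/2) = 95/4713 ≈ 2.0157%

step 1 [0.5y] swap r/2=479/9521: DF=(1 − 479/9521·(0))/(1+479/9521) = 9521/10000 ≈ 0.952100
step 2 [1y] zero: DF = P = 4713/5000 ≈ 0.942600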